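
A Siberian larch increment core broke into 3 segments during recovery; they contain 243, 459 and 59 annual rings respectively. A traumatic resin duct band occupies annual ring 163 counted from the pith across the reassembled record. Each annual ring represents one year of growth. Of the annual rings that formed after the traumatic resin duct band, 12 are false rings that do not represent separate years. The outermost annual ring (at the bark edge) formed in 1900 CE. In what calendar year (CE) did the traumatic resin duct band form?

Total annual rings = 243 + 459 + 59 = 761.
761 − 163 = 598 annual rings lie beyond the traumatic resin duct band toward the bark edge.
598 − 12 false = 586 true annual rings after the traumatic resin duct band.
Counting back 586 years from 1900 CE places the traumatic resin duct band in 1900 − 586 = 1314 CE.

1314 CE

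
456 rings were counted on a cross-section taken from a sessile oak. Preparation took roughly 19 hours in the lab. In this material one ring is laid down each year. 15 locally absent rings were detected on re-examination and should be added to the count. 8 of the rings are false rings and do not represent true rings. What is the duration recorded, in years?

463 yr

Adjusted count: 456 − 8 + 15 = 463 rings.
One ring per year makes the duration 463 years.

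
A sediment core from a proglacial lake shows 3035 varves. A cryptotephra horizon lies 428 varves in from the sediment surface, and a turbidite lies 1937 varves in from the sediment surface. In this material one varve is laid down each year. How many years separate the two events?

1509 years

1937 − 428 = 1509 varves lie between the two events.
That is 1509 years at one varve per year.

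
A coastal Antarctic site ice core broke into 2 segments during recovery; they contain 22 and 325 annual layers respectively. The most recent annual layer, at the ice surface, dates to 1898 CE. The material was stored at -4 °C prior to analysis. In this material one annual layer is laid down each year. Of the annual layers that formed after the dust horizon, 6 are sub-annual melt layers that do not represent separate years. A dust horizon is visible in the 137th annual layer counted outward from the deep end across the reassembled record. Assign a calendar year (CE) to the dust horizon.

1694 CE

Total annual layers = 22 + 325 = 347.
347 − 137 = 210 annual layers lie beyond the dust horizon toward the ice surface.
Removing the 6 false annual layers leaves 210 − 6 = 204 true annual layers beyond the dust horizon.
1898 − 204 = 1694 CE.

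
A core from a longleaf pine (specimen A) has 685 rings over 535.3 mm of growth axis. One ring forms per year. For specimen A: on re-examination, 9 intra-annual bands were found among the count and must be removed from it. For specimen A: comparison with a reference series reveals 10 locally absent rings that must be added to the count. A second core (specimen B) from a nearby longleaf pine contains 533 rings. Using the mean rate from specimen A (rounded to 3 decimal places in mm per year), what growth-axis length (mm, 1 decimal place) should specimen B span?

Specimen A: adjusted count: 685 − 9 + 10 = 686 rings.
A: 535.3 mm over 686 years gives 535.3 / 686 ≈ 0.780 mm per year.
B's length ≈ 0.780 × 533 = 415.7 mm.

415.7 mm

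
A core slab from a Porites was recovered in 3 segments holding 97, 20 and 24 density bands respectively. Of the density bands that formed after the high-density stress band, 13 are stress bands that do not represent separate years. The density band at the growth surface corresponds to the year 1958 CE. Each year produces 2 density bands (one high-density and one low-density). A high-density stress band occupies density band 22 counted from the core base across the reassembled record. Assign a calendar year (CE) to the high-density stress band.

1905 CE

Total density bands = 97 + 20 + 24 = 141.
The high-density stress band sits at density band 22 from the core base, so 141 − 22 = 119 density bands formed after it.
119 − 13 false = 106 true density bands after the high-density stress band.
106 density bands at 2 per year is 106 / 2 = 53 years.
The density band at the growth surface is 1958 CE, so the high-density stress band dates to 1958 − 53 = 1905 CE.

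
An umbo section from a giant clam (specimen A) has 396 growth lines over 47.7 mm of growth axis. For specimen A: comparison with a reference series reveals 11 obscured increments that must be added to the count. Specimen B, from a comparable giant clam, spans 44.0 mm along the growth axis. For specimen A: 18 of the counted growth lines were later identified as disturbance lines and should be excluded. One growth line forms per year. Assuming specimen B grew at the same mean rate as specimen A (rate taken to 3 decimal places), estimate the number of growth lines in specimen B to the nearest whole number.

Specimen A: correcting the raw count gives 396 − 18 + 11 = 389 true growth lines.
A: 47.7 mm over 389 years gives 47.7 / 389 ≈ 0.123 mm/year.
B spans 44.0 / 0.123 = 357.72 years ≈ 358 growth lines.

358 growth lines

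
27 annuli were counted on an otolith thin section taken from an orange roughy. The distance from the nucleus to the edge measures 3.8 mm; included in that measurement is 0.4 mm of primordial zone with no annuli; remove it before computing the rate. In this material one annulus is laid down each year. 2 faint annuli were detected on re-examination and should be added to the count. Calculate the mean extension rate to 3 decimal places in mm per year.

Adjusted count: 27 + 2 = 29 annuli.
The growth record spans 3.8 − 0.4 = 3.4 mm.
Extension rate ≈ 3.4 / 29 = 0.117 mm per year.

0.117 mm per year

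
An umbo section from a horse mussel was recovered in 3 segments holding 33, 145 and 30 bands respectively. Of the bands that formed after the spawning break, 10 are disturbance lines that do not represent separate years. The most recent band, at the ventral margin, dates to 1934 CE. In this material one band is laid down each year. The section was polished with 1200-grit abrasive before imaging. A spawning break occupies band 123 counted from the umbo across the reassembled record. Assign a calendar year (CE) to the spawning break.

1859 CE

Total bands = 33 + 145 + 30 = 208.
Between band 123 and the ventral margin there are 208 − 123 = 85 bands.
Removing the 10 false bands leaves 85 − 10 = 75 true bands beyond the spawning break.
Counting back 75 years from 1934 CE places the spawning break in 1934 − 75 = 1859 CE.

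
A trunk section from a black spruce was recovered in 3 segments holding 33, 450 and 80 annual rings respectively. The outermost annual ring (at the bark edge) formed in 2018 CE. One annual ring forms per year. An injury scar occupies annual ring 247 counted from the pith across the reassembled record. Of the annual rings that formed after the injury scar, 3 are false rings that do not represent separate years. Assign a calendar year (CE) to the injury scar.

1705 CE

Total annual rings = 33 + 450 + 80 = 563.
563 − 247 = 316 annual rings lie beyond the injury scar toward the bark edge.
316 − 3 false = 313 true annual rings after the injury scar.
2018 − 313 = 1705 CE.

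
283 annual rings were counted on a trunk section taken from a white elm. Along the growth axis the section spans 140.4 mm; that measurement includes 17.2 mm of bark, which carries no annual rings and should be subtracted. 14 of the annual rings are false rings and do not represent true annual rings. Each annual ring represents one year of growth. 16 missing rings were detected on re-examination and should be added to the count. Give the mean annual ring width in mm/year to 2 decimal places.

Adjusted count: 283 − 14 + 16 = 285 annual rings.
Removing the 17.2 mm offcut leaves 140.4 − 17.2 = 123.2 mm.
123.2 mm over 285 years gives 123.2 / 285 ≈ 0.43 mm/year.

0.43 mm/year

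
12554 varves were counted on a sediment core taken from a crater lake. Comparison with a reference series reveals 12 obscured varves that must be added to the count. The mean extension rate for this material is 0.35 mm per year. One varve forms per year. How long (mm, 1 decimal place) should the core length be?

Correcting the raw count gives 12554 + 12 = 12566 true varves.
12566 years at 0.35 mm/year gives 0.35 × 12566 = 4398.1 mm.

4398.1 mm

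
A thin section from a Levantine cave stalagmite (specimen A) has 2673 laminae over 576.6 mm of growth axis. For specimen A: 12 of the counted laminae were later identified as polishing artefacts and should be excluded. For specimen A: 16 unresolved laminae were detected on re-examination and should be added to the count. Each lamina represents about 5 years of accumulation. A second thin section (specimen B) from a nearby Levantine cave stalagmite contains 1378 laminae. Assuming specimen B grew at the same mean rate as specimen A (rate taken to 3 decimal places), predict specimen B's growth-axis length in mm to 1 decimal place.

296.3 mm

Specimen A: adjusted count: 2673 − 12 + 16 = 2677 laminae.
Specimen A: 2677 laminae at 5 years each span 2677 × 5 = 13385 years.
A: 576.6 mm over 13385 years gives 576.6 / 13385 ≈ 0.043 mm/yr.
Specimen B: at 5 years per lamina, 1378 × 5 = 6890 years. Length of B = 0.043 × 6890 = 296.3 mm.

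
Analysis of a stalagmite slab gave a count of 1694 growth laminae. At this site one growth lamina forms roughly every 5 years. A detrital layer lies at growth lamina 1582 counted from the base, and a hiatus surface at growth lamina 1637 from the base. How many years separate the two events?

275 years

1637 − 1582 = 55 growth laminae lie between the two events.
Multiplying by 5 years per growth lamina: 55 × 5 = 275 years.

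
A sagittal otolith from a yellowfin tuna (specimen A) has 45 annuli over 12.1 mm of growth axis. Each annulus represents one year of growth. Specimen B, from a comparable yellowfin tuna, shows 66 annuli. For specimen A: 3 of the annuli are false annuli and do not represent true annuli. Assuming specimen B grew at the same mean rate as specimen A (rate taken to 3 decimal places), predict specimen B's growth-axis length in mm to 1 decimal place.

Specimen A: true annulus count = 45 − 3 = 42.
A: Mean rate = 12.1 mm / 42 years ≈ 0.288 mm/yr.
B's length ≈ 0.288 × 66 = 19.0 mm.

19.0 mm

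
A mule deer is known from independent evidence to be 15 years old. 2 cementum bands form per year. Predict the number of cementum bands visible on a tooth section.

15 years at 2 cementum bands per year gives 15 × 2 = 30 cementum bands.
So 30 cementum bands should be present.

30 cementum bands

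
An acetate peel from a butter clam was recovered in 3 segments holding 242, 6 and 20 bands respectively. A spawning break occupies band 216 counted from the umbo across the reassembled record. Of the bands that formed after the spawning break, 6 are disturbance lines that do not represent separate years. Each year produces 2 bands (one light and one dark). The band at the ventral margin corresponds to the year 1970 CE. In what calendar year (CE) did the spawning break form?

1947 CE

Total bands = 242 + 6 + 20 = 268.
Between band 216 and the ventral margin there are 268 − 216 = 52 bands.
52 − 6 false = 46 true bands after the spawning break.
With 2 bands per year, 46 / 2 = 23 years.
The band at the ventral margin is 1970 CE, so the spawning break dates to 1970 − 23 = 1947 CE.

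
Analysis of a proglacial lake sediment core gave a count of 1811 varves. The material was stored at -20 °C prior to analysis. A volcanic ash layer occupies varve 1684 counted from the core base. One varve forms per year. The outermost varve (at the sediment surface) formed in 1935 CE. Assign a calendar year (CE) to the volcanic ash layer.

1808 CE

1811 − 1684 = 127 varves lie beyond the volcanic ash layer toward the sediment surface.
The varve at the sediment surface is 1935 CE, so the volcanic ash layer dates to 1935 − 127 = 1808 CE.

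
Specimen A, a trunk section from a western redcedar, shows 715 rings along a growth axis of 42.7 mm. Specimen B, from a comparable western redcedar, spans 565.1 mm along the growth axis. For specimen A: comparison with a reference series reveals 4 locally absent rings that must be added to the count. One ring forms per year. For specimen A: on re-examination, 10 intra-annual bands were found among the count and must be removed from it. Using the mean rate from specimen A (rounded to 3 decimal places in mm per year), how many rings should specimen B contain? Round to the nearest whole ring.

9418 rings

Specimen A: true ring count = 715 − 10 + 4 = 709.
A: Mean rate = 42.7 mm / 709 years ≈ 0.060 mm/year.
B spans 565.1 / 0.060 = 9418.33 years ≈ 9418 rings.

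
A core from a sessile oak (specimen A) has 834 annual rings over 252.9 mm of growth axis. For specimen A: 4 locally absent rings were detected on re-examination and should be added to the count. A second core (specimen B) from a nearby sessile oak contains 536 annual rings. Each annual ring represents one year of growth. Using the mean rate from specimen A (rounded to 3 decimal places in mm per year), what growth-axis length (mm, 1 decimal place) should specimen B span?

Specimen A: adjusted count: 834 + 4 = 838 annual rings.
A: Mean rate = 252.9 mm / 838 years ≈ 0.302 mm/yr.
Length of B = 0.302 × 536 = 161.9 mm.

161.9 mm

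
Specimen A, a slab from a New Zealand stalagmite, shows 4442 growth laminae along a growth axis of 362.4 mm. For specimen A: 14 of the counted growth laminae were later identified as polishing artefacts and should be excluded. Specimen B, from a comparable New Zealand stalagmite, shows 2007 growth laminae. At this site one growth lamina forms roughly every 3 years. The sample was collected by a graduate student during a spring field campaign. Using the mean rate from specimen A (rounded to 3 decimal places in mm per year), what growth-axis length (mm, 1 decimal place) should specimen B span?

162.6 mm

Specimen A: after corrections the count is 4442 − 14 = 4428 growth laminae.
Specimen A: multiplying by 3 years per growth lamina: 4428 × 3 = 13284 years.
A: Extension rate ≈ 362.4 / 13284 = 0.027 mm/year.
Specimen B: at 3 years per growth lamina, 2007 × 3 = 6021 years. B's length ≈ 0.027 × 6021 = 162.6 mm.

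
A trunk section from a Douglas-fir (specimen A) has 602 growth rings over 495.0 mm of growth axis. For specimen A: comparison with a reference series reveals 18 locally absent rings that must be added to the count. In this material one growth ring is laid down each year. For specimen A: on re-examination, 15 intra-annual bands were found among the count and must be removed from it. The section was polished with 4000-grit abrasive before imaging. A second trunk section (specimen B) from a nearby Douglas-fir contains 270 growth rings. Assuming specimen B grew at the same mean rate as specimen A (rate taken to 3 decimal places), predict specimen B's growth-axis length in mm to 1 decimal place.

220.9 mm

Specimen A: true growth ring count = 602 − 15 + 18 = 605.
A: 495.0 mm over 605 years gives 495.0 / 605 ≈ 0.818 mm/year.
For B, 0.818 mm/year × 270 years = 220.9 mm.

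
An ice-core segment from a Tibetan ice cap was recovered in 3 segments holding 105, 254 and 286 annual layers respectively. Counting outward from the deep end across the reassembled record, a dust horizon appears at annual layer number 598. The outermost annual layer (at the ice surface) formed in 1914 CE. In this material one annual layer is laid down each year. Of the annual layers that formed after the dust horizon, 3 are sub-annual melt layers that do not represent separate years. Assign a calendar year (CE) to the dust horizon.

Total annual layers = 105 + 254 + 286 = 645.
The dust horizon sits at annual layer 598 from the deep end, so 645 − 598 = 47 annual layers formed after it.
Removing the 3 false annual layers leaves 47 − 3 = 44 true annual layers beyond the dust horizon.
1914 − 44 = 1870 CE.

1870 CE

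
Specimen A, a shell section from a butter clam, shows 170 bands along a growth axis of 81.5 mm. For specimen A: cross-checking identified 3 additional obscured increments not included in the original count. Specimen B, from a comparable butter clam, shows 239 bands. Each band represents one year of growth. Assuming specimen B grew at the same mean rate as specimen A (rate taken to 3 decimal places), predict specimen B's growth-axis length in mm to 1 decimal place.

112.6 mm

Specimen A: correcting the raw count gives 170 + 3 = 173 true bands.
A: Mean rate = 81.5 mm / 173 years ≈ 0.471 mm/year.
B's length ≈ 0.471 × 239 = 112.6 mm.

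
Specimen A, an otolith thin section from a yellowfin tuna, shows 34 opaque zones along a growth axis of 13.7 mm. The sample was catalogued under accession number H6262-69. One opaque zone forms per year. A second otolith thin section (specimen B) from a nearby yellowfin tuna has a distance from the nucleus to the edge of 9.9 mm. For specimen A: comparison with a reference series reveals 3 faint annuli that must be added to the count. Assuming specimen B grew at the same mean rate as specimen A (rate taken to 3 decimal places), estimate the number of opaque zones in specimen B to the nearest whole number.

27 opaque zones

Specimen A: correcting the raw count gives 34 + 3 = 37 true opaque zones.
A: Mean rate = 13.7 mm / 37 years ≈ 0.370 mm/yr.
For B, 9.9 / 0.370 = 26.76 years ≈ 27 opaque zones.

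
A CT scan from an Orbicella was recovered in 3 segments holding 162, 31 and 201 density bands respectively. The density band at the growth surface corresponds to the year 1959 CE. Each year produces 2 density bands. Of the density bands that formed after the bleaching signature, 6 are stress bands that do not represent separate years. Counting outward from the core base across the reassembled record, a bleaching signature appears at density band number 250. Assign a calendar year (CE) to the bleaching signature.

Total density bands = 162 + 31 + 201 = 394.
Between density band 250 and the growth surface there are 394 − 250 = 144 density bands.
Removing the 6 false density bands leaves 144 − 6 = 138 true density bands beyond the bleaching signature.
With 2 density bands per year, 138 / 2 = 69 years.
The density band at the growth surface is 1959 CE, so the bleaching signature dates to 1959 − 69 = 1890 CE.

1890 CE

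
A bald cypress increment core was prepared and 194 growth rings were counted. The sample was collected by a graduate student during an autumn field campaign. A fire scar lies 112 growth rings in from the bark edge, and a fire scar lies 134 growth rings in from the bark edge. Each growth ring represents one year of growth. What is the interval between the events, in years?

22 years

The two markers are separated by 134 − 112 = 22 growth rings.
At one growth ring per year, 22 years elapsed between them.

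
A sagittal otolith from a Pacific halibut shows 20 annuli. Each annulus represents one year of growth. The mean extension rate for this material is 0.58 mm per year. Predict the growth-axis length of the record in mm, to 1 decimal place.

11.6 mm

20 years of growth are recorded.
Length ≈ 0.58 × 20 = 11.6 mm.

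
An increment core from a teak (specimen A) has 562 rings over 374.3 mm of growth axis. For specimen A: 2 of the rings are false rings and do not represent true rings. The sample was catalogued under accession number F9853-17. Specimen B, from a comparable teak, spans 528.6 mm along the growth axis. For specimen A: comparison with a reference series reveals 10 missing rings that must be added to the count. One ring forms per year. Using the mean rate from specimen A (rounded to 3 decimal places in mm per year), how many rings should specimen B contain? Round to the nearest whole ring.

805 rings

Specimen A: correcting the raw count gives 562 − 2 + 10 = 570 true rings.
A: 374.3 mm over 570 years gives 374.3 / 570 ≈ 0.657 mm/year.
Specimen B: 528.6 mm / 0.657 mm per year = 804.57 years ≈ 805 rings.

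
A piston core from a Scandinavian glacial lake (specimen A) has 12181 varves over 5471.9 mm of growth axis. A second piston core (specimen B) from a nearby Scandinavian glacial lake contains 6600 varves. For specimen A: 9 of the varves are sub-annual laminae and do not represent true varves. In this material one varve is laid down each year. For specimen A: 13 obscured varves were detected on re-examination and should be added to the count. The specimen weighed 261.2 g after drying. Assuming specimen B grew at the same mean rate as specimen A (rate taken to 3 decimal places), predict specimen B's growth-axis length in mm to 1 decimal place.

2963.4 mm

Specimen A: adjusted count: 12181 − 9 + 13 = 12185 varves.
A: Mean rate = 5471.9 mm / 12185 years ≈ 0.449 mm per year.
For B, 0.449 mm/year × 6600 years = 2963.4 mm.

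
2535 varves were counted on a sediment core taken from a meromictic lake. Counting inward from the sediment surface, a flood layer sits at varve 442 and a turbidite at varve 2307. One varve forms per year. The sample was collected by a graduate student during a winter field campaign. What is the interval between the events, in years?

1865 yr

The two markers are separated by 2307 − 442 = 1865 varves.
That is 1865 years at one varve per year.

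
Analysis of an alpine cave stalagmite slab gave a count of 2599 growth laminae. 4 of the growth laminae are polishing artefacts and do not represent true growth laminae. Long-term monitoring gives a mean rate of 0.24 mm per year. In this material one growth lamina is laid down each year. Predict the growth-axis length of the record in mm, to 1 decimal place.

622.8 mm

After corrections the count is 2599 − 4 = 2595 growth laminae.
Predicted length = 0.24 mm/year × 2595 years = 622.8 mm.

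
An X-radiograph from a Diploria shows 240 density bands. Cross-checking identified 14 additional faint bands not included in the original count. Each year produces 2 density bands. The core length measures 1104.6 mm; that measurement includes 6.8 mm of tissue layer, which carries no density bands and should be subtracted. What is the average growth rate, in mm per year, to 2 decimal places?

8.64 mm per year

Correcting the raw count gives 240 + 14 = 254 true density bands.
With 2 density bands per year, 254 / 2 = 127 years.
Removing the 6.8 mm offcut leaves 1104.6 − 6.8 = 1097.8 mm.
Mean rate = 1097.8 mm / 127 years ≈ 8.64 mm per year.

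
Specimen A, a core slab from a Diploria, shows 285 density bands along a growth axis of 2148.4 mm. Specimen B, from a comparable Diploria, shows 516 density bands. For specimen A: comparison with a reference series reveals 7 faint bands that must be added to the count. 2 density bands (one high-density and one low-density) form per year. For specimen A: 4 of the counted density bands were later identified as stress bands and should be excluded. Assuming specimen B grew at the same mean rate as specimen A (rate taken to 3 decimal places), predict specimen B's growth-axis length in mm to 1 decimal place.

Specimen A: true density band count = 285 − 4 + 7 = 288.
Specimen A: 288 density bands at 2 per year is 288 / 2 = 144 years.
A: 2148.4 mm over 144 years gives 2148.4 / 144 ≈ 14.919 mm/yr.
Specimen B: dividing by 2 density bands per year: 516 / 2 = 258 years. Length of B = 14.919 × 258 = 3849.1 mm.

3849.1 mm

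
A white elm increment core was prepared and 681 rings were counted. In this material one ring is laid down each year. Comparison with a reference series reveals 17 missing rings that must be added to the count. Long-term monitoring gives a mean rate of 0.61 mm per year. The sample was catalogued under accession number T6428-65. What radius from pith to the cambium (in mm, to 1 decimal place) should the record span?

425.8 mm

After corrections the count is 681 + 17 = 698 rings.
Length ≈ 0.61 × 698 = 425.8 mm.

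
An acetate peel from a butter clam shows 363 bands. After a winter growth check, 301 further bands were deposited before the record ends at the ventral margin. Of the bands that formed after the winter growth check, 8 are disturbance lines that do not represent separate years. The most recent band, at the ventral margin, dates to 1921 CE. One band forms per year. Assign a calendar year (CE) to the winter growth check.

1628 CE

There are 301 bands younger than the winter growth check.
Removing the 8 false bands leaves 301 − 8 = 293 true bands beyond the winter growth check.
1921 − 293 = 1628 CE.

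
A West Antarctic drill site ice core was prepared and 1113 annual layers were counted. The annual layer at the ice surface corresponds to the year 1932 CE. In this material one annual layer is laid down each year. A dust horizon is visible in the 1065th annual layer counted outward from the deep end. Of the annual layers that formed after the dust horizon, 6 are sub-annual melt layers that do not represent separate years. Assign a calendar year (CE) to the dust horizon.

Between annual layer 1065 and the ice surface there are 1113 − 1065 = 48 annual layers.
Removing the 6 false annual layers leaves 48 − 6 = 42 true annual layers beyond the dust horizon.
1932 − 42 = 1890 CE.

1890 CE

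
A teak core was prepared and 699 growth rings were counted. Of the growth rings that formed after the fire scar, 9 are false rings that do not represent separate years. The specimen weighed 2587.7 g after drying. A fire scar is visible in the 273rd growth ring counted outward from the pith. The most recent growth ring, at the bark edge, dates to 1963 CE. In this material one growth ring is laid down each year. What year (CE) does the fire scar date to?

699 − 273 = 426 growth rings lie beyond the fire scar toward the bark edge.
426 − 9 false = 417 true growth rings after the fire scar.
1963 − 417 = 1546 CE.

1546 CE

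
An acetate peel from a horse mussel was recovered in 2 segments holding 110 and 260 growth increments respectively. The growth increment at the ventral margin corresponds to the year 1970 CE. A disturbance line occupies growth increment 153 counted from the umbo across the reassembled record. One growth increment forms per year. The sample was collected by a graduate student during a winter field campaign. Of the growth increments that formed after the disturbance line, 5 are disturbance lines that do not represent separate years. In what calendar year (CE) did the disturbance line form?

Total growth increments = 110 + 260 = 370.
Between growth increment 153 and the ventral margin there are 370 − 153 = 217 growth increments.
Removing the 5 false growth increments leaves 217 − 5 = 212 true growth increments beyond the disturbance line.
1970 − 212 = 1758 CE.

1758 CE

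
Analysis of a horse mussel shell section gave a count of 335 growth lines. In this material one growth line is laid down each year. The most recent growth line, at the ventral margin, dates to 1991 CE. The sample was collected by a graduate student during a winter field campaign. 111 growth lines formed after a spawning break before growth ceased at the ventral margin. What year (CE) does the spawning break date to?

111 growth lines post-date the spawning break.
1991 − 111 = 1880 CE.

1880 CE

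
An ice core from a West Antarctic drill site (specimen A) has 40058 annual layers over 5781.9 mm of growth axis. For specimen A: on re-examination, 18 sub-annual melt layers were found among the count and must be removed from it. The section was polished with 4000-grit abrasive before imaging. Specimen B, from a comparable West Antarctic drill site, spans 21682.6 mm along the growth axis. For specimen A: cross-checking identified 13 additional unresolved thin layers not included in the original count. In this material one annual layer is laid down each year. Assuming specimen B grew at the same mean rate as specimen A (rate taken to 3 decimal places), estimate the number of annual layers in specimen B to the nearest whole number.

Specimen A: true annual layer count = 40058 − 18 + 13 = 40053.
A: 5781.9 mm over 40053 years gives 5781.9 / 40053 ≈ 0.144 mm/year.
B spans 21682.6 / 0.144 = 150573.61 years ≈ 150574 annual layers.

150574 annual layers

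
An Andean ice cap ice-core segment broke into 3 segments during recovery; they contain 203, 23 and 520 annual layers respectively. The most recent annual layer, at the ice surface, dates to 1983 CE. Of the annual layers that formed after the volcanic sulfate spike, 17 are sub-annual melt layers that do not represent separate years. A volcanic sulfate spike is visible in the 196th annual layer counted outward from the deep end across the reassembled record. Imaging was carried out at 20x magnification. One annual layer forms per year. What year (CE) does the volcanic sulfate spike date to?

1450 CE

Total annual layers = 203 + 23 + 520 = 746.
Between annual layer 196 and the ice surface there are 746 − 196 = 550 annual layers.
Excluding 17 false annual layers: 550 − 17 = 533.
1983 − 533 = 1450 CE.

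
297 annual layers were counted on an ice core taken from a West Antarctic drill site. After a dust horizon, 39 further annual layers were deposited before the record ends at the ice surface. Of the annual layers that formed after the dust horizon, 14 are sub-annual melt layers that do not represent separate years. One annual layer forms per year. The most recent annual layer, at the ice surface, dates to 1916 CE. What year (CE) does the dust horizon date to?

39 annual layers post-date the dust horizon.
39 − 14 false = 25 true annual layers after the dust horizon.
The annual layer at the ice surface is 1916 CE, so the dust horizon dates to 1916 − 25 = 1891 CE.

1891 CE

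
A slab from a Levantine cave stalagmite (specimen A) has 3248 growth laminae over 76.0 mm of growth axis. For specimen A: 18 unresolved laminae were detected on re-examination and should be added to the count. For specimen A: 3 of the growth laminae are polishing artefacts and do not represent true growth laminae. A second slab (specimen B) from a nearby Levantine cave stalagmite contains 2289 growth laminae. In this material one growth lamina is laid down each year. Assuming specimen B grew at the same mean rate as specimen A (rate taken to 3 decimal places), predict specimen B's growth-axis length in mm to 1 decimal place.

Specimen A: after corrections the count is 3248 − 3 + 18 = 3263 growth laminae.
A: Extension rate ≈ 76.0 / 3263 = 0.023 mm per year.
Length of B = 0.023 × 2289 = 52.6 mm.

52.6 mm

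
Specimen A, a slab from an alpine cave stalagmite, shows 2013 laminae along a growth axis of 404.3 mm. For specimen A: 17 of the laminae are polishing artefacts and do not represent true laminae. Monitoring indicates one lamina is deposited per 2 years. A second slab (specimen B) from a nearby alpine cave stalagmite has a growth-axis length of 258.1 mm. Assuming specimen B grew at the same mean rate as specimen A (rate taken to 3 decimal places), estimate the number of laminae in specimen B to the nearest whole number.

Specimen A: correcting the raw count gives 2013 − 17 = 1996 true laminae.
Specimen A: 1996 laminae at 2 years each span 1996 × 2 = 3992 years.
A: Extension rate ≈ 404.3 / 3992 = 0.101 mm per year.
B spans 258.1 / 0.101 = 2555.45 years; at 2 years per lamina that is 2555.45 / 2 ≈ 1278 laminae.

1278 laminae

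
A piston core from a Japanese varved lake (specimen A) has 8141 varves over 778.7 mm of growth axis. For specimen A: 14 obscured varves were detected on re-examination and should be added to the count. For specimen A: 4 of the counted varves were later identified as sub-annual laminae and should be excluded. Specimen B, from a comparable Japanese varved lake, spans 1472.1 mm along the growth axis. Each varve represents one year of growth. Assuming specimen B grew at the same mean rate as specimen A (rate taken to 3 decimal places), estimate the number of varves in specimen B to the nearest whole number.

15334 varves

Specimen A: after corrections the count is 8141 − 4 + 14 = 8151 varves.
A: Extension rate ≈ 778.7 / 8151 = 0.096 mm per year.
B spans 1472.1 / 0.096 = 15334.37 years ≈ 15334 varves.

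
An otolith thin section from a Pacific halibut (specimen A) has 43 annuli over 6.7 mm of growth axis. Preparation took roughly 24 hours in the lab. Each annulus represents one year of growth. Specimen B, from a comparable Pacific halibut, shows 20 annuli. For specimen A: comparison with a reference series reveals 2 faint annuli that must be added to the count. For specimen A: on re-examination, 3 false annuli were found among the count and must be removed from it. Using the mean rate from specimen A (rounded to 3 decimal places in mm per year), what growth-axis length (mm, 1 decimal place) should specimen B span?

Specimen A: adjusted count: 43 − 3 + 2 = 42 annuli.
A: 6.7 mm over 42 years gives 6.7 / 42 ≈ 0.160 mm per year.
B's length ≈ 0.160 × 20 = 3.2 mm.

3.2 mm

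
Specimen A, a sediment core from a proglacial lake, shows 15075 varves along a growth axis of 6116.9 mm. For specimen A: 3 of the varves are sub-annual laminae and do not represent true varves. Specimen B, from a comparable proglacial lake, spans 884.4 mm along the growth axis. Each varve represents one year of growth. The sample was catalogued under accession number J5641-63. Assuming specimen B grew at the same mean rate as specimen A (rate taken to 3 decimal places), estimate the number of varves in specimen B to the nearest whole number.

Specimen A: true varve count = 15075 − 3 = 15072.
A: Mean rate = 6116.9 mm / 15072 years ≈ 0.406 mm/yr.
For B, 884.4 / 0.406 = 2178.33 years ≈ 2178 varves.

2178 varves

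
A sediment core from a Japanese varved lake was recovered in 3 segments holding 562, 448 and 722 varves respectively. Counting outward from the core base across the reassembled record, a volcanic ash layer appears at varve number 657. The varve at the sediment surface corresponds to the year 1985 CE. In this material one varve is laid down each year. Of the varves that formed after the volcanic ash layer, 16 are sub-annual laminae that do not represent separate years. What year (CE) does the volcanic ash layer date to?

926 CE

Total varves = 562 + 448 + 722 = 1732.
The volcanic ash layer sits at varve 657 from the core base, so 1732 − 657 = 1075 varves formed after it.
Removing the 16 false varves leaves 1075 − 16 = 1059 true varves beyond the volcanic ash layer.
Counting back 1059 years from 1985 CE places the volcanic ash layer in 1985 − 1059 = 926 CE.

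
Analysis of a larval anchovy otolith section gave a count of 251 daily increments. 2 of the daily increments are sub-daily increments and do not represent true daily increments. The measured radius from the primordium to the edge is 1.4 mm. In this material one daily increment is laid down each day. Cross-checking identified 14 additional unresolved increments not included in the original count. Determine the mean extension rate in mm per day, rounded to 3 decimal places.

True daily increment count = 251 − 2 + 14 = 263.
Extension rate ≈ 1.4 / 263 = 0.005 mm per day.

0.005 mm per day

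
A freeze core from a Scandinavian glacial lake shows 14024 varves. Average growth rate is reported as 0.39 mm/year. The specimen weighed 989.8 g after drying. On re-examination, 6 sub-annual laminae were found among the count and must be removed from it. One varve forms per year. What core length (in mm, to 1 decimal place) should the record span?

5467.0 mm

True varve count = 14024 − 6 = 14018.
Predicted length = 0.39 mm/year × 14018 years = 5467.0 mm.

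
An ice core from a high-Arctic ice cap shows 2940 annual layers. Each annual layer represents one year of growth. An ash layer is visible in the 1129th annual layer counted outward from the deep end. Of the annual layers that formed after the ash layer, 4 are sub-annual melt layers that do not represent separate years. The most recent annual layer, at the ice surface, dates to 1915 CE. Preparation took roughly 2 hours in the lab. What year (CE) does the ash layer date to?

108 CE

The ash layer sits at annual layer 1129 from the deep end, so 2940 − 1129 = 1811 annual layers formed after it.
Excluding 4 false annual layers: 1811 − 4 = 1807.
The annual layer at the ice surface is 1915 CE, so the ash layer dates to 1915 − 1807 = 108 CE.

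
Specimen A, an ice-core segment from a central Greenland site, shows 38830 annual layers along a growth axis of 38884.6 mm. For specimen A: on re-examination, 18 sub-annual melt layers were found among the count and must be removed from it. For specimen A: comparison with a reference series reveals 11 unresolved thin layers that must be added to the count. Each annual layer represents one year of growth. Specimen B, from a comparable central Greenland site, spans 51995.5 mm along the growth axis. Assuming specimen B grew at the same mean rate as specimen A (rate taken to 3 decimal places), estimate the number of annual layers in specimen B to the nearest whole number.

51892 annual layers

Specimen A: adjusted count: 38830 − 18 + 11 = 38823 annual layers.
A: Extension rate ≈ 38884.6 / 38823 = 1.002 mm/year.
Specimen B: 51995.5 mm / 1.002 mm per year = 51891.72 years ≈ 51892 annual layers.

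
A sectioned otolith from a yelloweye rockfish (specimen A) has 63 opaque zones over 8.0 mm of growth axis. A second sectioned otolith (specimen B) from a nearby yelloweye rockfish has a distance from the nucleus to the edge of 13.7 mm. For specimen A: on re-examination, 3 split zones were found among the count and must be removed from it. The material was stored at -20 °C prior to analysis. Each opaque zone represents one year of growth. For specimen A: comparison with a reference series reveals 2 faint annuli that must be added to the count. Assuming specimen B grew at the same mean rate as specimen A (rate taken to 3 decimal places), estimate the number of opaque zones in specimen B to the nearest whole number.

Specimen A: correcting the raw count gives 63 − 3 + 2 = 62 true opaque zones.
A: Extension rate ≈ 8.0 / 62 = 0.129 mm/yr.
B spans 13.7 / 0.129 = 106.20 years ≈ 106 opaque zones.

106 opaque zones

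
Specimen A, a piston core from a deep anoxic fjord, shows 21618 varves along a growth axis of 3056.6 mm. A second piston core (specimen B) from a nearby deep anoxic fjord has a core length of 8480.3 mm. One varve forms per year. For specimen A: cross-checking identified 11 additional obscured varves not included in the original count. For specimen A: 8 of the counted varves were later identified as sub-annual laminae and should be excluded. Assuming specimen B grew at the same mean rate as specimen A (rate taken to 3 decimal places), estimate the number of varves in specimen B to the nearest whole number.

Specimen A: after corrections the count is 21618 − 8 + 11 = 21621 varves.
A: 3056.6 mm over 21621 years gives 3056.6 / 21621 ≈ 0.141 mm/year.
B spans 8480.3 / 0.141 = 60143.97 years ≈ 60144 varves.

60144 varves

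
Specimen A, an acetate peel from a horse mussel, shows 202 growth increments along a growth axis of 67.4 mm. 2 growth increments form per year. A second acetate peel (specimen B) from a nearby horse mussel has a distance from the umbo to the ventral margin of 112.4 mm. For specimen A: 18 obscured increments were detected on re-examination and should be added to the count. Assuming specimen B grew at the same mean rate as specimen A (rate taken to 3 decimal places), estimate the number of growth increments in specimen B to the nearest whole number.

367 growth increments

Specimen A: adjusted count: 202 + 18 = 220 growth increments.
Specimen A: dividing by 2 growth increments per year: 220 / 2 = 110 years.
A: Extension rate ≈ 67.4 / 110 = 0.613 mm/year.
Specimen B: 112.4 mm / 0.613 mm per year = 183.36 years; at 2 growth increments per year that is 183.36 × 2 ≈ 367 growth increments.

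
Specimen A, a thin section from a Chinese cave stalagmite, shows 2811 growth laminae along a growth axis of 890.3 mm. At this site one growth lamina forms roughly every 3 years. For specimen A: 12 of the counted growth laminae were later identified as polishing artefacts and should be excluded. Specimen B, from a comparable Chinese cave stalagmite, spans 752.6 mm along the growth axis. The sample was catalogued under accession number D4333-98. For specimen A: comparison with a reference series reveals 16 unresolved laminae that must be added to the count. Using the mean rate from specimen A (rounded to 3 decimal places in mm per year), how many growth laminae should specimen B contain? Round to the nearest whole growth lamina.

2389 growth laminae

Specimen A: correcting the raw count gives 2811 − 12 + 16 = 2815 true growth laminae.
Specimen A: at 3 years per growth lamina, 2815 × 3 = 8445 years.
A: Extension rate ≈ 890.3 / 8445 = 0.105 mm/yr.
Specimen B: 752.6 mm / 0.105 mm per year = 7167.62 years; at 3 years per growth lamina that is 7167.62 / 3 ≈ 2389 growth laminae.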